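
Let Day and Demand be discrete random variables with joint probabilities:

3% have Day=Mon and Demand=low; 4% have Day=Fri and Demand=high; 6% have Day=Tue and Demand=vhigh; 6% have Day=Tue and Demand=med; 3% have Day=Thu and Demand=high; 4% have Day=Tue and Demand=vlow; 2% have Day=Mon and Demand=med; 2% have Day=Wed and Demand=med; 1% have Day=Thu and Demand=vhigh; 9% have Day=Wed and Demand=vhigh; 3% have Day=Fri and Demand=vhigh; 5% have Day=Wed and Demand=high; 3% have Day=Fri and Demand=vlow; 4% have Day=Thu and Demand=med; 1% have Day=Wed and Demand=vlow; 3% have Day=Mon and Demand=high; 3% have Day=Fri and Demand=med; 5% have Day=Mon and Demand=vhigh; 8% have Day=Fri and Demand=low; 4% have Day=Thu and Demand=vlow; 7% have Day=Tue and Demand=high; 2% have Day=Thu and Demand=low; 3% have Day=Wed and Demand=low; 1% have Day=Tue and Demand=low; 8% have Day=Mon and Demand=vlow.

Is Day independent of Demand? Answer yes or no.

no

P(Day=Fri) = 0.21 and P(Demand=low) = 0.17, so their product is 0.0357, but P(Day=Fri, Demand=low) = 0.08. Since these differ, Day and Demand are not independent.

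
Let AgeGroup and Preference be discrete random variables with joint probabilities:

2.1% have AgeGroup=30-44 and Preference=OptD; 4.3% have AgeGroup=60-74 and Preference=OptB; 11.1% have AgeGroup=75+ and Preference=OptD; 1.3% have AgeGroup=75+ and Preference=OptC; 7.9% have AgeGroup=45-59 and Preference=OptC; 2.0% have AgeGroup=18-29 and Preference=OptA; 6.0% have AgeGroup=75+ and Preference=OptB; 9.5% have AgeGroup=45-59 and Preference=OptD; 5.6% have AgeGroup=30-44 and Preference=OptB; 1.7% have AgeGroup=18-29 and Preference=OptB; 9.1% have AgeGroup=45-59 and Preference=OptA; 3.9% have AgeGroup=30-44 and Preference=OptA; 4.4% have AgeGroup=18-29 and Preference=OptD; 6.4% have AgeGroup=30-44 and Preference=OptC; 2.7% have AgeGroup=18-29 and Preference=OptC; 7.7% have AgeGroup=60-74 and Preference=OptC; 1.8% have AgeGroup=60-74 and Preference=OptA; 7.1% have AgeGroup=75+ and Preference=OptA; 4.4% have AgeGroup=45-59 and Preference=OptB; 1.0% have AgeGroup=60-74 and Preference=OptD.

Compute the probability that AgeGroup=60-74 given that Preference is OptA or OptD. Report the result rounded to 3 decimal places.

0.054

P(Preference=OptA) = 0.020 + 0.039 + 0.091 + 0.018 + 0.071 = 0.239.
P(Preference=OptD) = 0.044 + 0.021 + 0.095 + 0.010 + 0.111 = 0.281.
P(Preference ∈ {OptA, OptD}) = 0.239 + 0.281 = 0.520; P(AgeGroup=60-74, Preference ∈ {OptA, OptD}) = 0.018 + 0.010 = 0.028.
P(AgeGroup=60-74 | Preference ∈ {OptA, OptD}) = 0.028/0.520 = 0.054.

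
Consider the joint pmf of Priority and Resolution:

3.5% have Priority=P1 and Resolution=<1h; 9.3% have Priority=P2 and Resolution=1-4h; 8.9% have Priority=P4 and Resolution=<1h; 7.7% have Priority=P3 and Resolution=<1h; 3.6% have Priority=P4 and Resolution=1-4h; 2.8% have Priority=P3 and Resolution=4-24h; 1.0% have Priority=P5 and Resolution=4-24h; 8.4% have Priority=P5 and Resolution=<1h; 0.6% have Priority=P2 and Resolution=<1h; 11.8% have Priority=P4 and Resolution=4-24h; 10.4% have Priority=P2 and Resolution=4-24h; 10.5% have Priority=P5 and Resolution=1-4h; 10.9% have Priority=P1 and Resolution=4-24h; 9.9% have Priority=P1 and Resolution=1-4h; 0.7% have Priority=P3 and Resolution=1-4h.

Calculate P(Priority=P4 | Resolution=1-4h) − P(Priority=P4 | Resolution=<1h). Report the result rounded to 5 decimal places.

-0.19996

P(Resolution=1-4h) = 0.099 + 0.093 + 0.007 + 0.036 + 0.105 = 0.340; P(Priority=P4 | Resolution=1-4h) = 0.036/0.340 = 0.105882.
P(Resolution=<1h) = 0.035 + 0.006 + 0.077 + 0.089 + 0.084 = 0.291; P(Priority=P4 | Resolution=<1h) = 0.089/0.291 = 0.305842.
Difference = -0.19996.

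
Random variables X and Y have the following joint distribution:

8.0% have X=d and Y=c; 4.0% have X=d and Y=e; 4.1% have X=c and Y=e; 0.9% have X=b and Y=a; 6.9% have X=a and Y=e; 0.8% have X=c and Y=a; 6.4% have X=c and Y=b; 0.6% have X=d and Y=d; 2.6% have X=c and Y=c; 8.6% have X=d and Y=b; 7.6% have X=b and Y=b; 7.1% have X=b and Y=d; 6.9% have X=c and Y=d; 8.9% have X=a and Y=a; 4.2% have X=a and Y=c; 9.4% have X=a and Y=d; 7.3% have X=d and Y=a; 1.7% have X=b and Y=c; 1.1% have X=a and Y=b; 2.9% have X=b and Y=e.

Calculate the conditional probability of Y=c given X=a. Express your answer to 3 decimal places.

0.138

P(X=a) = 0.089 + 0.011 + 0.042 + 0.094 + 0.069 = 0.305.
P(Y=c | X=a) = 0.042/0.305 = 0.138.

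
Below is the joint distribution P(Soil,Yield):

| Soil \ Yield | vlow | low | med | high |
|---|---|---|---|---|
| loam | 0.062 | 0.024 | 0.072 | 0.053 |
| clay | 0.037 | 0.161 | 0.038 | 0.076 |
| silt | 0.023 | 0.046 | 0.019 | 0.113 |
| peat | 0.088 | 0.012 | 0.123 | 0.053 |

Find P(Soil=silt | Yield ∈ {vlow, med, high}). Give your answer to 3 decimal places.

P(Yield=vlow) = 0.062 + 0.037 + 0.023 + 0.088 = 0.210.
P(Yield=med) = 0.072 + 0.038 + 0.019 + 0.123 = 0.252.
P(Yield=high) = 0.053 + 0.076 + 0.113 + 0.053 = 0.295.
P(Yield ∈ {vlow, med, high}) = 0.210 + 0.252 + 0.295 = 0.757; P(Soil=silt, Yield ∈ {vlow, med, high}) = 0.023 + 0.019 + 0.113 = 0.155.
P(Soil=silt | Yield ∈ {vlow, med, high}) = 0.155/0.757 = 0.205.

0.205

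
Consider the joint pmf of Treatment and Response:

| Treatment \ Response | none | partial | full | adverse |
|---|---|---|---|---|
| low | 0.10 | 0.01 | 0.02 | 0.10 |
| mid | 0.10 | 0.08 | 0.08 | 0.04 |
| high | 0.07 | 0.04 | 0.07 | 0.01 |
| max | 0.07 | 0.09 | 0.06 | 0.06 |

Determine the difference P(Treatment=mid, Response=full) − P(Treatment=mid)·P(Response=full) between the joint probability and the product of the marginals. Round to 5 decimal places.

0.01100

P(Treatment=mid) = 0.10 + 0.08 + 0.08 + 0.04 = 0.30.
P(Response=full) = 0.02 + 0.08 + 0.07 + 0.06 = 0.23.
P(Treatment=mid, Response=full) − P(Treatment=mid)P(Response=full) = 0.08 − 0.30×0.23 = 0.01100.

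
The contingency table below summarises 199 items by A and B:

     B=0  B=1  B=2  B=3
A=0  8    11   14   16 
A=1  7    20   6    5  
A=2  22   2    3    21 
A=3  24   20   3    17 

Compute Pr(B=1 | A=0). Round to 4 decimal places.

0.2245

Total with A=0: 8 + 11 + 14 + 16 = 49.
P(B=1 | A=0) = 11/49 = 0.2245.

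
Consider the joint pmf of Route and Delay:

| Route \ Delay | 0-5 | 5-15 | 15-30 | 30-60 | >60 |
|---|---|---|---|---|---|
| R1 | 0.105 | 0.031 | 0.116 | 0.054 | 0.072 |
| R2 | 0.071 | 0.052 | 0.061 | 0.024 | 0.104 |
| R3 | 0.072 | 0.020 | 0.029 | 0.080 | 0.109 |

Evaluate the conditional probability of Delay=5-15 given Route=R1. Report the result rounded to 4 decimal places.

0.0820

P(Route=R1) = 0.105 + 0.031 + 0.116 + 0.054 + 0.072 = 0.378.
P(Delay=5-15 | Route=R1) = 0.031/0.378 = 0.0820.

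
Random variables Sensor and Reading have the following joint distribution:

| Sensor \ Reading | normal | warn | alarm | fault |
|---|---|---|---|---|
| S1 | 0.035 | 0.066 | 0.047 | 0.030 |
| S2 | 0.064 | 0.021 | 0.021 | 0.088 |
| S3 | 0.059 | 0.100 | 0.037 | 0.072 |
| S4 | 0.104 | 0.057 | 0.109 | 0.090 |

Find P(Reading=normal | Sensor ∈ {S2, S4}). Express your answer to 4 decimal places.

0.3032

P(Sensor=S2) = 0.064 + 0.021 + 0.021 + 0.088 = 0.194.
P(Sensor=S4) = 0.104 + 0.057 + 0.109 + 0.090 = 0.360.
P(Sensor ∈ {S2, S4}) = 0.194 + 0.360 = 0.554; P(Reading=normal, Sensor ∈ {S2, S4}) = 0.064 + 0.104 = 0.168.
P(Reading=normal | Sensor ∈ {S2, S4}) = 0.168/0.554 = 0.3032.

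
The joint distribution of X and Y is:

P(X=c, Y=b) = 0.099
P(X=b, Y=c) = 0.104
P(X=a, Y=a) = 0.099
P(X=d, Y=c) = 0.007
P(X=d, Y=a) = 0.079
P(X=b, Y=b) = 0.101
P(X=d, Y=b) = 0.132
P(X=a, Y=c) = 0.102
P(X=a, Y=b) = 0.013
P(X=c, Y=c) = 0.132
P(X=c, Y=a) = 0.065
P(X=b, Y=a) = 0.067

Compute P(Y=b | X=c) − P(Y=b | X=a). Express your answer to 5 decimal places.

P(X=c) = 0.065 + 0.099 + 0.132 = 0.296; P(Y=b | X=c) = 0.099/0.296 = 0.334459.
P(X=a) = 0.099 + 0.013 + 0.102 = 0.214; P(Y=b | X=a) = 0.013/0.214 = 0.060748.
Difference = 0.27371.

0.27371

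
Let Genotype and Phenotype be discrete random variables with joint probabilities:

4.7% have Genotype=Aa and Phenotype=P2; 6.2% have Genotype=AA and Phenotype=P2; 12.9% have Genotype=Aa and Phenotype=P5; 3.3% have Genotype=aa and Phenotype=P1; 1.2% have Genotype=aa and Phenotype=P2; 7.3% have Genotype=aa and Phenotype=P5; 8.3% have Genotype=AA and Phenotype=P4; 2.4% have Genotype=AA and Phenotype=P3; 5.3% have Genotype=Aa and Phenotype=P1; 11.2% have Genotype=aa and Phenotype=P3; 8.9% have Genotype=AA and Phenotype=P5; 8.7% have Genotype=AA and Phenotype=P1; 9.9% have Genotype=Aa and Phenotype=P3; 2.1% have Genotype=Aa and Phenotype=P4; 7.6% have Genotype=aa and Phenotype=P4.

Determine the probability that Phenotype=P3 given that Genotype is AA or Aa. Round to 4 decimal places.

0.1772

P(Genotype=AA) = 0.087 + 0.062 + 0.024 + 0.083 + 0.089 = 0.345.
P(Genotype=Aa) = 0.053 + 0.047 + 0.099 + 0.021 + 0.129 = 0.349.
P(Genotype ∈ {AA, Aa}) = 0.345 + 0.349 = 0.694; P(Phenotype=P3, Genotype ∈ {AA, Aa}) = 0.024 + 0.099 = 0.123.
P(Phenotype=P3 | Genotype ∈ {AA, Aa}) = 0.123/0.694 = 0.1772.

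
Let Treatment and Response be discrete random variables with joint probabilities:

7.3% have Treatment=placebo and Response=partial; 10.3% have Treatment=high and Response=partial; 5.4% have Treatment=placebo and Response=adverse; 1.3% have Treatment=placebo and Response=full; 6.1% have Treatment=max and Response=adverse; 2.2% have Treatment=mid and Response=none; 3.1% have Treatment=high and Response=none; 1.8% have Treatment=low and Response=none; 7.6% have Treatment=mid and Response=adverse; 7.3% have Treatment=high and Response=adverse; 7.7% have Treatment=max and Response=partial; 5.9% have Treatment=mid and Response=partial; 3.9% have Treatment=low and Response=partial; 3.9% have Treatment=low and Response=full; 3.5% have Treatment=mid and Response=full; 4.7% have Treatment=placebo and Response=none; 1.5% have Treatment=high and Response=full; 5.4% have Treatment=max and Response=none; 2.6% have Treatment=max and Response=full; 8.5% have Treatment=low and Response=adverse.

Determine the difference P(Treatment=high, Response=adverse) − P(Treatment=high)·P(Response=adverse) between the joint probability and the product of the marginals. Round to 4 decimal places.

-0.0045

P(Treatment=high) = 0.031 + 0.103 + 0.015 + 0.073 = 0.222.
P(Response=adverse) = 0.054 + 0.085 + 0.076 + 0.073 + 0.061 = 0.349.
P(Treatment=high, Response=adverse) − P(Treatment=high)P(Response=adverse) = 0.073 − 0.222×0.349 = -0.0045.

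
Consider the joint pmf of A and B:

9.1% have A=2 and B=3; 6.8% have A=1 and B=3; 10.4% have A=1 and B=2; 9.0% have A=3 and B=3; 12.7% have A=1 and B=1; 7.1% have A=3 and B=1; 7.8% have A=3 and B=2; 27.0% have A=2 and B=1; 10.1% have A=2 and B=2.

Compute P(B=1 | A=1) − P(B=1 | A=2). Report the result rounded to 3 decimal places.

-0.160

P(A=1) = 0.127 + 0.104 + 0.068 = 0.299; P(B=1 | A=1) = 0.127/0.299 = 0.4247.
P(A=2) = 0.270 + 0.101 + 0.091 = 0.462; P(B=1 | A=2) = 0.270/0.462 = 0.5844.
Difference = -0.160.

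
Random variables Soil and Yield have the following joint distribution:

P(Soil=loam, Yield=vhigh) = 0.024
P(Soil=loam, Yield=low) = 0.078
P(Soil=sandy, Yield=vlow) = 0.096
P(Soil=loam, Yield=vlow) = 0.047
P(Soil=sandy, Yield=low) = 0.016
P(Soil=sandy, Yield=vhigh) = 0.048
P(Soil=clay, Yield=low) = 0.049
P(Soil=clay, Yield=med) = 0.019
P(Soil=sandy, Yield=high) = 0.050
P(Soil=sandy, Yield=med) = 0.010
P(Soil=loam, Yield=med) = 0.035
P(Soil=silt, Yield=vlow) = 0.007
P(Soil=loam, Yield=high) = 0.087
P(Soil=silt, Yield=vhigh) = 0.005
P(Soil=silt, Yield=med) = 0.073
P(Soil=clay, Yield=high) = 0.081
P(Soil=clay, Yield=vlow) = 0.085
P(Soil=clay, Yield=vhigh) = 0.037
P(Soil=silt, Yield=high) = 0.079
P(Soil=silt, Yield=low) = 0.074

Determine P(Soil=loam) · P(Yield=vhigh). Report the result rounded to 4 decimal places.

0.0309

P(Soil=loam) = 0.047 + 0.078 + 0.035 + 0.087 + 0.024 = 0.271.
P(Yield=vhigh) = 0.048 + 0.024 + 0.037 + 0.005 = 0.114.
Product: 0.271 × 0.114 = 0.0309.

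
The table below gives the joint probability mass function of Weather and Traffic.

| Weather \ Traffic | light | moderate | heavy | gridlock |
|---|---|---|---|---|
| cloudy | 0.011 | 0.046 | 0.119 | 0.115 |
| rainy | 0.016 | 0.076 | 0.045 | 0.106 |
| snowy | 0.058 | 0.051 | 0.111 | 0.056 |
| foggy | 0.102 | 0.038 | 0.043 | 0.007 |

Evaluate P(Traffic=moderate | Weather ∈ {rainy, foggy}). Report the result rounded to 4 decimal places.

P(Weather=rainy) = 0.016 + 0.076 + 0.045 + 0.106 = 0.243.
P(Weather=foggy) = 0.102 + 0.038 + 0.043 + 0.007 = 0.190.
P(Weather ∈ {rainy, foggy}) = 0.243 + 0.190 = 0.433; P(Traffic=moderate, Weather ∈ {rainy, foggy}) = 0.076 + 0.038 = 0.114.
P(Traffic=moderate | Weather ∈ {rainy, foggy}) = 0.114/0.433 = 0.2633.

0.2633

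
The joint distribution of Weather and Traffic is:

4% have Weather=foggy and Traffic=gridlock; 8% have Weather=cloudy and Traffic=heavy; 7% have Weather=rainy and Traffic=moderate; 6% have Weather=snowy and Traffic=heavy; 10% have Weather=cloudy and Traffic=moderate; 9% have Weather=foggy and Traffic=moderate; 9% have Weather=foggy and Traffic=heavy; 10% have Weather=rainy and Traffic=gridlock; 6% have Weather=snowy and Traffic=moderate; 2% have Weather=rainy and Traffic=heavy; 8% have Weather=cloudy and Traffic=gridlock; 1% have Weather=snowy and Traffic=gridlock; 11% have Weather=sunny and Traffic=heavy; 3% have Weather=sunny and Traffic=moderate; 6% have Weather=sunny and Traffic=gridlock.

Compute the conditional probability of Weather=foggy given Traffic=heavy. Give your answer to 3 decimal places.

P(Traffic=heavy) = 0.11 + 0.08 + 0.02 + 0.06 + 0.09 = 0.36.
P(Weather=foggy | Traffic=heavy) = 0.09/0.36 = 0.250.

0.250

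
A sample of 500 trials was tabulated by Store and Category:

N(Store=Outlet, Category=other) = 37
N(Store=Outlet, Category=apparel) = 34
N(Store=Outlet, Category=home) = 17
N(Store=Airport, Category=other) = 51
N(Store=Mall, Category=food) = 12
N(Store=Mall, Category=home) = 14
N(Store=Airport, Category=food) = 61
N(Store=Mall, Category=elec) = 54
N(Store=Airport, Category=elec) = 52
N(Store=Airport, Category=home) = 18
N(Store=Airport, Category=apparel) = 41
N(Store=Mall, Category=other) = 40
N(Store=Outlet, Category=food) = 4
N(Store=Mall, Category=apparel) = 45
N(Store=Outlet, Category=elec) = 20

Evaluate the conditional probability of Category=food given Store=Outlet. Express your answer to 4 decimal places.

Total with Store=Outlet: 4 + 34 + 20 + 17 + 37 = 112.
P(Category=food | Store=Outlet) = 4/112 = 0.0357.

0.0357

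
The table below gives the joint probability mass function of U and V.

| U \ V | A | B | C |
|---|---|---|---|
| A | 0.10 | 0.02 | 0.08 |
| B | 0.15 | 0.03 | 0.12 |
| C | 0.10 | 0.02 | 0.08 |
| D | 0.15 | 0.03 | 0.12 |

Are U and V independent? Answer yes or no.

yes

Every cell satisfies P(U,V) = P(U)·P(V). For instance P(U=D) = 0.30, P(V=C) = 0.40, and 0.30×0.40 = 0.12 matches the joint entry. So U and V are independent.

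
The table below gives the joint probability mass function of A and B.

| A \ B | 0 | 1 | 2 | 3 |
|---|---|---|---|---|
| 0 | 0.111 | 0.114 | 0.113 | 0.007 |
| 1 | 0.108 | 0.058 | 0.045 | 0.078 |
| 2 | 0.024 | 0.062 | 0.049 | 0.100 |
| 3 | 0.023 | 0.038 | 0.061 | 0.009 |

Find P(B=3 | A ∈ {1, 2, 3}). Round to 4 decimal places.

0.2855

P(A=1) = 0.108 + 0.058 + 0.045 + 0.078 = 0.289.
P(A=2) = 0.024 + 0.062 + 0.049 + 0.100 = 0.235.
P(A=3) = 0.023 + 0.038 + 0.061 + 0.009 = 0.131.
P(A ∈ {1, 2, 3}) = 0.289 + 0.235 + 0.131 = 0.655; P(B=3, A ∈ {1, 2, 3}) = 0.078 + 0.100 + 0.009 = 0.187.
P(B=3 | A ∈ {1, 2, 3}) = 0.187/0.655 = 0.2855.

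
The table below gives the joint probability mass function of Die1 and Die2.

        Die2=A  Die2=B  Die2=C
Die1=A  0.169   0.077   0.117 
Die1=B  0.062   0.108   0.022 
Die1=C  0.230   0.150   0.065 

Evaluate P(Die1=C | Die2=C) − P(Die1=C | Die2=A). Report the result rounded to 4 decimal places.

-0.1803

P(Die2=C) = 0.117 + 0.022 + 0.065 = 0.204; P(Die1=C | Die2=C) = 0.065/0.204 = 0.31863.
P(Die2=A) = 0.169 + 0.062 + 0.230 = 0.461; P(Die1=C | Die2=A) = 0.230/0.461 = 0.49892.
Difference = -0.1803.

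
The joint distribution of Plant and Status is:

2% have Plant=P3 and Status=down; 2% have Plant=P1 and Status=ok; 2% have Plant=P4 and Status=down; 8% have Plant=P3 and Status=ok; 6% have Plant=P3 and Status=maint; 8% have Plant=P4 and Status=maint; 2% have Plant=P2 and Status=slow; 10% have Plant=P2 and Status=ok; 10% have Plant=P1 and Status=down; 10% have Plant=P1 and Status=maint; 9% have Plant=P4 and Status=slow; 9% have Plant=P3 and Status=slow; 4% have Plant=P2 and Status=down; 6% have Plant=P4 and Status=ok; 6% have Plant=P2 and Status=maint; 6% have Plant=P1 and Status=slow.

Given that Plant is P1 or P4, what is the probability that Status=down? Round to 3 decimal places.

P(Plant=P1) = 0.02 + 0.06 + 0.10 + 0.10 = 0.28.
P(Plant=P4) = 0.06 + 0.09 + 0.02 + 0.08 = 0.25.
P(Plant ∈ {P1, P4}) = 0.28 + 0.25 = 0.53; P(Status=down, Plant ∈ {P1, P4}) = 0.10 + 0.02 = 0.12.
P(Status=down | Plant ∈ {P1, P4}) = 0.12/0.53 = 0.226.

0.226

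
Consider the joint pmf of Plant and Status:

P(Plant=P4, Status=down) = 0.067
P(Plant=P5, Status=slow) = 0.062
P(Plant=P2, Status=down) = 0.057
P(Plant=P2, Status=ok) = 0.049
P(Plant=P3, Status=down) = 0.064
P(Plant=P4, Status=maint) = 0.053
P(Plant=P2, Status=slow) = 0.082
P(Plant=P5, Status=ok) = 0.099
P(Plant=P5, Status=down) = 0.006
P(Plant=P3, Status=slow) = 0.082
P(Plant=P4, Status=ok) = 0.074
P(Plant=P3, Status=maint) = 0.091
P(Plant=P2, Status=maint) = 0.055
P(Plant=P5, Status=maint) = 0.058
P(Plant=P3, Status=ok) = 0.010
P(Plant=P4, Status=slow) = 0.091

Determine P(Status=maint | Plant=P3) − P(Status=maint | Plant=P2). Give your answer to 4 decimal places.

0.1421

P(Plant=P3) = 0.010 + 0.082 + 0.064 + 0.091 = 0.247; P(Status=maint | Plant=P3) = 0.091/0.247 = 0.36842.
P(Plant=P2) = 0.049 + 0.082 + 0.057 + 0.055 = 0.243; P(Status=maint | Plant=P2) = 0.055/0.243 = 0.22634.
Difference = 0.1421.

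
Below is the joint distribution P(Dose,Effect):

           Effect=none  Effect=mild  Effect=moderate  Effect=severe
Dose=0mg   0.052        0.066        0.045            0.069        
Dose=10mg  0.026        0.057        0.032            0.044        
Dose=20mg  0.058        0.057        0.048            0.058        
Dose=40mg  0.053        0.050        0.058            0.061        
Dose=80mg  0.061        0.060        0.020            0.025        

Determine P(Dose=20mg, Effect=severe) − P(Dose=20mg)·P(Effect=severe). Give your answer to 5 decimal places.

P(Dose=20mg) = 0.058 + 0.057 + 0.048 + 0.058 = 0.221.
P(Effect=severe) = 0.069 + 0.044 + 0.058 + 0.061 + 0.025 = 0.257.
P(Dose=20mg, Effect=severe) − P(Dose=20mg)P(Effect=severe) = 0.058 − 0.221×0.257 = 0.00120.

0.00120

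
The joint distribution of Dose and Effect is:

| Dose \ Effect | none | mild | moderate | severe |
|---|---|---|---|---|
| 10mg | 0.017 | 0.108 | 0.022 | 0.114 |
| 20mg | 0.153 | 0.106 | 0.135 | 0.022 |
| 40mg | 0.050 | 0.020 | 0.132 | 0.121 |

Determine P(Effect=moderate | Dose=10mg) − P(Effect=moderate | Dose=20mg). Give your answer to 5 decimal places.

P(Dose=10mg) = 0.017 + 0.108 + 0.022 + 0.114 = 0.261; P(Effect=moderate | Dose=10mg) = 0.022/0.261 = 0.084291.
P(Dose=20mg) = 0.153 + 0.106 + 0.135 + 0.022 = 0.416; P(Effect=moderate | Dose=20mg) = 0.135/0.416 = 0.324519.
Difference = -0.24023.

-0.24023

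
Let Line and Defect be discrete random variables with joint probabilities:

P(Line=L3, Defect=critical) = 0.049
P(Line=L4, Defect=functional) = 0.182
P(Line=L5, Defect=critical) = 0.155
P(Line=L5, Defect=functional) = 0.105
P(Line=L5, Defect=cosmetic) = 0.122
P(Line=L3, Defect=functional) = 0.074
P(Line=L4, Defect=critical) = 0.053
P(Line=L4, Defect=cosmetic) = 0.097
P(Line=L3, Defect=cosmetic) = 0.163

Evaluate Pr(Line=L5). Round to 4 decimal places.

P(Line=L5) = 0.122 + 0.105 + 0.155 = 0.382.

0.3820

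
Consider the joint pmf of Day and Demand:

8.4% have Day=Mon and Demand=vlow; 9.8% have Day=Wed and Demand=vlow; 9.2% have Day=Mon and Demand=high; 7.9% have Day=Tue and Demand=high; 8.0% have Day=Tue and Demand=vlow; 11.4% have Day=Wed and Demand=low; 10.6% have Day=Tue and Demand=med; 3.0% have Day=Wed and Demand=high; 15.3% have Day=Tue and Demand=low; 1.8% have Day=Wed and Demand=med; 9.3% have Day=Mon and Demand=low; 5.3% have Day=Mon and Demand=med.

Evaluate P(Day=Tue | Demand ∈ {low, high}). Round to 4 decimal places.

P(Demand=low) = 0.093 + 0.153 + 0.114 = 0.360.
P(Demand=high) = 0.092 + 0.079 + 0.030 = 0.201.
P(Demand ∈ {low, high}) = 0.360 + 0.201 = 0.561; P(Day=Tue, Demand ∈ {low, high}) = 0.153 + 0.079 = 0.232.
P(Day=Tue | Demand ∈ {low, high}) = 0.232/0.561 = 0.4135.

0.4135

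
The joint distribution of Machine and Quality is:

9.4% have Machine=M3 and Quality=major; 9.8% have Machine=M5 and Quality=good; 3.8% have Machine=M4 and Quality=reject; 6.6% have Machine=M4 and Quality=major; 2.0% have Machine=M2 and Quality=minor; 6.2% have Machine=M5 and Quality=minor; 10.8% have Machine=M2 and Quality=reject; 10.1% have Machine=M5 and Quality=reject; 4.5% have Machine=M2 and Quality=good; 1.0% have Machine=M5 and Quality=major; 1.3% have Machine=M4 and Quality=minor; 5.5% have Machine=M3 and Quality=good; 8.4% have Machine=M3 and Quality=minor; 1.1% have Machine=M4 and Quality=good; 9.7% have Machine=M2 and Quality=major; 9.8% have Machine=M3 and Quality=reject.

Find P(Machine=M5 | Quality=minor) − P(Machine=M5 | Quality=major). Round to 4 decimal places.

0.3089

P(Quality=minor) = 0.020 + 0.084 + 0.013 + 0.062 = 0.179; P(Machine=M5 | Quality=minor) = 0.062/0.179 = 0.34637.
P(Quality=major) = 0.097 + 0.094 + 0.066 + 0.010 = 0.267; P(Machine=M5 | Quality=major) = 0.010/0.267 = 0.03745.
Difference = 0.3089.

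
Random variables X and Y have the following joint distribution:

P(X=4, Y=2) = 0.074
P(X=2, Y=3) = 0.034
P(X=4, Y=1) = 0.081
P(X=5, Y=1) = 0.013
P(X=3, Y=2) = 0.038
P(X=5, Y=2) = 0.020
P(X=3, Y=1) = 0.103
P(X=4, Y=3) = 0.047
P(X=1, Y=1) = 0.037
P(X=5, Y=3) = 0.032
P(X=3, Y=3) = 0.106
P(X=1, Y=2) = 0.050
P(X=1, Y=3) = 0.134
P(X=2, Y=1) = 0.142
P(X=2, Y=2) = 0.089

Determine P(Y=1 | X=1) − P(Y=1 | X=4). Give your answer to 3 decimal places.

P(X=1) = 0.037 + 0.050 + 0.134 = 0.221; P(Y=1 | X=1) = 0.037/0.221 = 0.1674.
P(X=4) = 0.081 + 0.074 + 0.047 = 0.202; P(Y=1 | X=4) = 0.081/0.202 = 0.4010.
Difference = -0.234.

-0.234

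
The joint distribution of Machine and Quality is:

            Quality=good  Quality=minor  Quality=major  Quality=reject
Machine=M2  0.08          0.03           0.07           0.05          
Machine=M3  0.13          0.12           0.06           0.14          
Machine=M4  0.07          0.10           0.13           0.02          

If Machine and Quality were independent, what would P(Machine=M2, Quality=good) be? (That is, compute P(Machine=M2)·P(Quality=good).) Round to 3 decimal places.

0.064

P(Machine=M2) = 0.08 + 0.03 + 0.07 + 0.05 = 0.23.
P(Quality=good) = 0.08 + 0.13 + 0.07 = 0.28.
Product: 0.23 × 0.28 = 0.064.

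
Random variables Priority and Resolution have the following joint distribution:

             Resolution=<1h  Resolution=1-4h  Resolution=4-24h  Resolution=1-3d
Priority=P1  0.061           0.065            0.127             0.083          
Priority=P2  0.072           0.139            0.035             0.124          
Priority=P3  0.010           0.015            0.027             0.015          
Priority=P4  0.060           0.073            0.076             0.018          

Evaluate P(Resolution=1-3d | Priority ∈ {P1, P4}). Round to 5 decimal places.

0.17940

P(Priority=P1) = 0.061 + 0.065 + 0.127 + 0.083 = 0.336.
P(Priority=P4) = 0.060 + 0.073 + 0.076 + 0.018 = 0.227.
P(Priority ∈ {P1, P4}) = 0.336 + 0.227 = 0.563; P(Resolution=1-3d, Priority ∈ {P1, P4}) = 0.083 + 0.018 = 0.101.
P(Resolution=1-3d | Priority ∈ {P1, P4}) = 0.101/0.563 = 0.17940.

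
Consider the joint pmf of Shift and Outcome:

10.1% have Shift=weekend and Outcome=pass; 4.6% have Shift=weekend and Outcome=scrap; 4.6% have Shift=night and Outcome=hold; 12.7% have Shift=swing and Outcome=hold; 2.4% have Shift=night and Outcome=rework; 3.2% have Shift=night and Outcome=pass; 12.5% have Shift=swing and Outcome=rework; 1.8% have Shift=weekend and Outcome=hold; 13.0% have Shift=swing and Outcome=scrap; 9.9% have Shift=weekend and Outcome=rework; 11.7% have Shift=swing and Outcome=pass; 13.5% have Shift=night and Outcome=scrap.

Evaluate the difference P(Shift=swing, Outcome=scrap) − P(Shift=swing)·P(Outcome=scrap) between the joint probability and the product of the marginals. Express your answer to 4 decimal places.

P(Shift=swing) = 0.117 + 0.125 + 0.130 + 0.127 = 0.499.
P(Outcome=scrap) = 0.130 + 0.135 + 0.046 = 0.311.
P(Shift=swing, Outcome=scrap) − P(Shift=swing)P(Outcome=scrap) = 0.130 − 0.499×0.311 = -0.0252.

-0.0252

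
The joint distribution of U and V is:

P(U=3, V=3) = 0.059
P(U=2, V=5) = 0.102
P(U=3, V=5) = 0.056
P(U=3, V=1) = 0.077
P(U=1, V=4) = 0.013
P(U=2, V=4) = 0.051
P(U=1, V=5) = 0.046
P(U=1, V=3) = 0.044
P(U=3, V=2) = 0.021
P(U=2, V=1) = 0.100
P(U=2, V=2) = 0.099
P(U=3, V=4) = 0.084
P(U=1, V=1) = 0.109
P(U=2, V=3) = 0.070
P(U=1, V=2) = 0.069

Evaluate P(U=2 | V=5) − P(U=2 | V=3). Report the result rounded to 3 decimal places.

P(V=5) = 0.046 + 0.102 + 0.056 = 0.204; P(U=2 | V=5) = 0.102/0.204 = 0.5000.
P(V=3) = 0.044 + 0.070 + 0.059 = 0.173; P(U=2 | V=3) = 0.070/0.173 = 0.4046.
Difference = 0.095.

0.095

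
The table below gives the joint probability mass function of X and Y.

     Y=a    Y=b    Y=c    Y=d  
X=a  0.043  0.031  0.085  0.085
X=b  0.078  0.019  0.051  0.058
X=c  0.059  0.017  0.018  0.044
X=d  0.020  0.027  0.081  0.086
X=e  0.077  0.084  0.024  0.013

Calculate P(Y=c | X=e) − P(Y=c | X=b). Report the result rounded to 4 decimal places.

-0.1264

P(X=e) = 0.077 + 0.084 + 0.024 + 0.013 = 0.198; P(Y=c | X=e) = 0.024/0.198 = 0.12121.
P(X=b) = 0.078 + 0.019 + 0.051 + 0.058 = 0.206; P(Y=c | X=b) = 0.051/0.206 = 0.24757.
Difference = -0.1264.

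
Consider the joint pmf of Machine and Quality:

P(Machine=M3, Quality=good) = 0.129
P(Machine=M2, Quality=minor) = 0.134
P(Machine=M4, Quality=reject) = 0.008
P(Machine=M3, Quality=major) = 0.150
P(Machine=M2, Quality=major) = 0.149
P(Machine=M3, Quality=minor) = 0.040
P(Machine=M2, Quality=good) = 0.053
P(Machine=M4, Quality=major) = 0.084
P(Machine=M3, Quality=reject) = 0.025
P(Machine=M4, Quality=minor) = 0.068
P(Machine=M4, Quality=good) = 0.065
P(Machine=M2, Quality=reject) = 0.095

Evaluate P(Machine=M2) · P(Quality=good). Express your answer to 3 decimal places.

0.106

P(Machine=M2) = 0.053 + 0.134 + 0.149 + 0.095 = 0.431.
P(Quality=good) = 0.053 + 0.129 + 0.065 = 0.247.
Product: 0.431 × 0.247 = 0.106.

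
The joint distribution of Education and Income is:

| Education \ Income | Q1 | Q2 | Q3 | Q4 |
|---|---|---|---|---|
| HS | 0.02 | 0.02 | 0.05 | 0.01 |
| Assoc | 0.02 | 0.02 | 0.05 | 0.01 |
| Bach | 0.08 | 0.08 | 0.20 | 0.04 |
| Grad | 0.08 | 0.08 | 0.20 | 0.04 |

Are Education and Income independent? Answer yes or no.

yes

Every cell satisfies P(Education,Income) = P(Education)·P(Income). For instance P(Education=HS) = 0.10, P(Income=Q4) = 0.10, and 0.10×0.10 = 0.01 matches the joint entry. So Education and Income are independent.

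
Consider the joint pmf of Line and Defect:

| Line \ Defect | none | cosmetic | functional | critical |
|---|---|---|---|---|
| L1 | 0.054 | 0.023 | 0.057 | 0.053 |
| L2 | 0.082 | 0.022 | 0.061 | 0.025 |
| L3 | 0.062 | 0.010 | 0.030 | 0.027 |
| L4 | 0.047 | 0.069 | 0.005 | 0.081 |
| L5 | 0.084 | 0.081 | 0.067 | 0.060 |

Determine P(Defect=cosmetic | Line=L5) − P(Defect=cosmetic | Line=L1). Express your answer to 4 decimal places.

P(Line=L5) = 0.084 + 0.081 + 0.067 + 0.060 = 0.292; P(Defect=cosmetic | Line=L5) = 0.081/0.292 = 0.27740.
P(Line=L1) = 0.054 + 0.023 + 0.057 + 0.053 = 0.187; P(Defect=cosmetic | Line=L1) = 0.023/0.187 = 0.12299.
Difference = 0.1544.

0.1544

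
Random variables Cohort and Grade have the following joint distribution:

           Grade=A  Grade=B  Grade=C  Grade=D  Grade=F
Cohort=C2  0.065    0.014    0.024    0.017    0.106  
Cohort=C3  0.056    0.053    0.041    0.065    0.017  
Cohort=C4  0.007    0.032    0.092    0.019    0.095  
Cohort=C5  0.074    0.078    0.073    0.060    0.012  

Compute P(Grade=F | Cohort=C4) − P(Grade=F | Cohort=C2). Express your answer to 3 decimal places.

P(Cohort=C4) = 0.007 + 0.032 + 0.092 + 0.019 + 0.095 = 0.245; P(Grade=F | Cohort=C4) = 0.095/0.245 = 0.3878.
P(Cohort=C2) = 0.065 + 0.014 + 0.024 + 0.017 + 0.106 = 0.226; P(Grade=F | Cohort=C2) = 0.106/0.226 = 0.4690.
Difference = -0.081.

-0.081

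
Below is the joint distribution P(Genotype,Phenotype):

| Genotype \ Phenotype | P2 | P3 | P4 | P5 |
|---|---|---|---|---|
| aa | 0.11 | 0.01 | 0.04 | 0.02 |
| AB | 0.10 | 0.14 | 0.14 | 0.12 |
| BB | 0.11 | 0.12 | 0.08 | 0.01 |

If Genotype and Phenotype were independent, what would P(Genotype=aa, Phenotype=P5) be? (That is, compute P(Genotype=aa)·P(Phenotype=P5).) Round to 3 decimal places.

0.027

P(Genotype=aa) = 0.11 + 0.01 + 0.04 + 0.02 = 0.18.
P(Phenotype=P5) = 0.02 + 0.12 + 0.01 = 0.15.
Product: 0.18 × 0.15 = 0.027.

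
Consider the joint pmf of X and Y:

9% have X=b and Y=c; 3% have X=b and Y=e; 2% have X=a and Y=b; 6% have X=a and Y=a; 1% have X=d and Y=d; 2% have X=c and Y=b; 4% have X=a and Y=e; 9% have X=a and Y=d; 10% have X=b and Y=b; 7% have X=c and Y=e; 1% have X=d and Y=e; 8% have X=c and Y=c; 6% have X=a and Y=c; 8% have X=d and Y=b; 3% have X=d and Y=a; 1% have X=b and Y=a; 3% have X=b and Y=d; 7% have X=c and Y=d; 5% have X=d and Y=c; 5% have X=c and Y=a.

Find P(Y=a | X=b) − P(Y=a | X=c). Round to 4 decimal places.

P(X=b) = 0.01 + 0.10 + 0.09 + 0.03 + 0.03 = 0.26; P(Y=a | X=b) = 0.01/0.26 = 0.03846.
P(X=c) = 0.05 + 0.02 + 0.08 + 0.07 + 0.07 = 0.29; P(Y=a | X=c) = 0.05/0.29 = 0.17241.
Difference = -0.1340.

-0.1340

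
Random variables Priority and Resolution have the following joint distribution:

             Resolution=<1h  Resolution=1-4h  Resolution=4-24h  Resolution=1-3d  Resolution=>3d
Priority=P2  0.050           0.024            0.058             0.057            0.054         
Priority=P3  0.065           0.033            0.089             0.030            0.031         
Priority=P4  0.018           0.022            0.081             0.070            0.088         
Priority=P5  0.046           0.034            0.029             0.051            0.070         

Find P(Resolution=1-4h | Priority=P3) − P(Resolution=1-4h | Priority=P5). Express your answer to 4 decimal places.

-0.0148

P(Priority=P3) = 0.065 + 0.033 + 0.089 + 0.030 + 0.031 = 0.248; P(Resolution=1-4h | Priority=P3) = 0.033/0.248 = 0.13306.
P(Priority=P5) = 0.046 + 0.034 + 0.029 + 0.051 + 0.070 = 0.230; P(Resolution=1-4h | Priority=P5) = 0.034/0.230 = 0.14783.
Difference = -0.0148.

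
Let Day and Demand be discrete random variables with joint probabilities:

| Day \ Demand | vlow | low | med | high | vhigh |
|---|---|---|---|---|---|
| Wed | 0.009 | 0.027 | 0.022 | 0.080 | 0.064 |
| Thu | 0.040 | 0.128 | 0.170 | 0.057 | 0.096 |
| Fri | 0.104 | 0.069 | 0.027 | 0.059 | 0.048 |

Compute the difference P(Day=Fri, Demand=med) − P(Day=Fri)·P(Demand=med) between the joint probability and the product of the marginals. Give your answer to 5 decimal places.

P(Day=Fri) = 0.104 + 0.069 + 0.027 + 0.059 + 0.048 = 0.307.
P(Demand=med) = 0.022 + 0.170 + 0.027 = 0.219.
P(Day=Fri, Demand=med) − P(Day=Fri)P(Demand=med) = 0.027 − 0.307×0.219 = -0.04023.

-0.04023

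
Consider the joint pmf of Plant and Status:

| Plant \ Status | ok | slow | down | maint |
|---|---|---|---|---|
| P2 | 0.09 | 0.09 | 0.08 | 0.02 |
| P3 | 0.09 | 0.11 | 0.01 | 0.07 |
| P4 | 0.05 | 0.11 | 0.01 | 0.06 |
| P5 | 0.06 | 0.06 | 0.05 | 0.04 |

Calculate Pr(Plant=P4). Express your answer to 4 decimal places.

P(Plant=P4) = 0.05 + 0.11 + 0.01 + 0.06 = 0.23.

0.2300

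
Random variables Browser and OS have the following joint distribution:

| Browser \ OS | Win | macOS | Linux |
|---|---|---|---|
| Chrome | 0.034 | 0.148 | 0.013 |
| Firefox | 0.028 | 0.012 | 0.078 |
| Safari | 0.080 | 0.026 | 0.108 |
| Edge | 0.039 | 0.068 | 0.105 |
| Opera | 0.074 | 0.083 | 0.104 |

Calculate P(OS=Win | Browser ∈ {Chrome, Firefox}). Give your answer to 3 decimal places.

0.198

P(Browser=Chrome) = 0.034 + 0.148 + 0.013 = 0.195.
P(Browser=Firefox) = 0.028 + 0.012 + 0.078 = 0.118.
P(Browser ∈ {Chrome, Firefox}) = 0.195 + 0.118 = 0.313; P(OS=Win, Browser ∈ {Chrome, Firefox}) = 0.034 + 0.028 = 0.062.
P(OS=Win | Browser ∈ {Chrome, Firefox}) = 0.062/0.313 = 0.198.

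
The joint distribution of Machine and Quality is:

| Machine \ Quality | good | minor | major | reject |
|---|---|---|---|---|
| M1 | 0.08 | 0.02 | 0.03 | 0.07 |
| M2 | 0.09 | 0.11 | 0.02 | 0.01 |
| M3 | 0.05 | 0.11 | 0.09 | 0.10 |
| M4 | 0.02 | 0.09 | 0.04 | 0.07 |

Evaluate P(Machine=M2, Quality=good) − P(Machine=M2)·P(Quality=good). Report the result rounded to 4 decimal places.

0.0348

P(Machine=M2) = 0.09 + 0.11 + 0.02 + 0.01 = 0.23.
P(Quality=good) = 0.08 + 0.09 + 0.05 + 0.02 = 0.24.
P(Machine=M2, Quality=good) − P(Machine=M2)P(Quality=good) = 0.09 − 0.23×0.24 = 0.0348.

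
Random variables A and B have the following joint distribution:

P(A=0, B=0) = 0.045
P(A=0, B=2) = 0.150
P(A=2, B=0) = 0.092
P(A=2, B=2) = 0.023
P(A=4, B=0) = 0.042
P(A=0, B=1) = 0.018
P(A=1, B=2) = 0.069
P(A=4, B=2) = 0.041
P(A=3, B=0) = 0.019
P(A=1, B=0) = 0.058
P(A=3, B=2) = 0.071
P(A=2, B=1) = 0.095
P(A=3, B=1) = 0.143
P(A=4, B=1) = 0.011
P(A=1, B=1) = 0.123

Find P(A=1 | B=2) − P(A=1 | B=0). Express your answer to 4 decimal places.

P(B=2) = 0.150 + 0.069 + 0.023 + 0.071 + 0.041 = 0.354; P(A=1 | B=2) = 0.069/0.354 = 0.19492.
P(B=0) = 0.045 + 0.058 + 0.092 + 0.019 + 0.042 = 0.256; P(A=1 | B=0) = 0.058/0.256 = 0.22656.
Difference = -0.0316.

-0.0316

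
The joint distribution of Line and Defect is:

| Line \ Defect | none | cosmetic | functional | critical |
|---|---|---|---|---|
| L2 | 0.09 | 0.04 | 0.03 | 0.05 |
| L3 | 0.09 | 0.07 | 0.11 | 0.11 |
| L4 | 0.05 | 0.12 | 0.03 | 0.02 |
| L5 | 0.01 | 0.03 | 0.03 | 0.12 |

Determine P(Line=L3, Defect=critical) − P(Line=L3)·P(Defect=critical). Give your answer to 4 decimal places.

-0.0040

P(Line=L3) = 0.09 + 0.07 + 0.11 + 0.11 = 0.38.
P(Defect=critical) = 0.05 + 0.11 + 0.02 + 0.12 = 0.30.
P(Line=L3, Defect=critical) − P(Line=L3)P(Defect=critical) = 0.11 − 0.38×0.30 = -0.0040.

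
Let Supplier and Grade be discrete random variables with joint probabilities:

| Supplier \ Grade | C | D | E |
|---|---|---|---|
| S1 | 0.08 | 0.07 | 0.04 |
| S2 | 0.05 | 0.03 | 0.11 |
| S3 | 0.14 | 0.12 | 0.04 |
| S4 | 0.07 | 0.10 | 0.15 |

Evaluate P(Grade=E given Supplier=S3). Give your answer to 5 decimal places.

P(Supplier=S3) = 0.14 + 0.12 + 0.04 = 0.30.
P(Grade=E | Supplier=S3) = 0.04/0.30 = 0.13333.

0.13333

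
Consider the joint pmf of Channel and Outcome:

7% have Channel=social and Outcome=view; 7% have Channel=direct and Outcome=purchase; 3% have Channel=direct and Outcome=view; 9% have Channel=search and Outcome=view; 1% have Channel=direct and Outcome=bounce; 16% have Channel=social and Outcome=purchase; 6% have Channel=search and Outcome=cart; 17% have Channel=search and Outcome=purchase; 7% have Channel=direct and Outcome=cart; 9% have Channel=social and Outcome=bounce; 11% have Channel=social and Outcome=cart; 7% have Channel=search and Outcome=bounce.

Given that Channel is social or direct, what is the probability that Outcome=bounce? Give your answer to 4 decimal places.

0.1639

P(Channel=social) = 0.09 + 0.07 + 0.11 + 0.16 = 0.43.
P(Channel=direct) = 0.01 + 0.03 + 0.07 + 0.07 = 0.18.
P(Channel ∈ {social, direct}) = 0.43 + 0.18 = 0.61; P(Outcome=bounce, Channel ∈ {social, direct}) = 0.09 + 0.01 = 0.10.
P(Outcome=bounce | Channel ∈ {social, direct}) = 0.10/0.61 = 0.1639.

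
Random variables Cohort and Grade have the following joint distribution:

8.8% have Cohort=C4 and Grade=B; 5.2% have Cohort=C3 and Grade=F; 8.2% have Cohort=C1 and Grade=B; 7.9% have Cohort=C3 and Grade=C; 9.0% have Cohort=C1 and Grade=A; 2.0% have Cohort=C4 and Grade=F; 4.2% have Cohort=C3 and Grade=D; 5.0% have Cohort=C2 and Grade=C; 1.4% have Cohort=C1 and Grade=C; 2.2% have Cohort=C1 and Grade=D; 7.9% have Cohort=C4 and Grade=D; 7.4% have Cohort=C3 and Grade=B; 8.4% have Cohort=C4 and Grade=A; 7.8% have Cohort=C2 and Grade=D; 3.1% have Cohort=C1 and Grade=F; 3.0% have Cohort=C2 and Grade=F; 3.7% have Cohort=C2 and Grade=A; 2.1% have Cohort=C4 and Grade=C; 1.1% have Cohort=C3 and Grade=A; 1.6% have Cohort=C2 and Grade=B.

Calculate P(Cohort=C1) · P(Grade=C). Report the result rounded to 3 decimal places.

0.039

P(Cohort=C1) = 0.090 + 0.082 + 0.014 + 0.022 + 0.031 = 0.239.
P(Grade=C) = 0.014 + 0.050 + 0.079 + 0.021 = 0.164.
Product: 0.239 × 0.164 = 0.039.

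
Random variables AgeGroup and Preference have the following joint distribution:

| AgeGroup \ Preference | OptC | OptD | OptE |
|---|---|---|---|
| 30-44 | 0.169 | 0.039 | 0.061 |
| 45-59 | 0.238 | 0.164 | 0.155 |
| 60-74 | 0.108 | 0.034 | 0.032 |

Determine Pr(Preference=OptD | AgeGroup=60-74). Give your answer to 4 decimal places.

0.1954

P(AgeGroup=60-74) = 0.108 + 0.034 + 0.032 = 0.174.
P(Preference=OptD | AgeGroup=60-74) = 0.034/0.174 = 0.1954.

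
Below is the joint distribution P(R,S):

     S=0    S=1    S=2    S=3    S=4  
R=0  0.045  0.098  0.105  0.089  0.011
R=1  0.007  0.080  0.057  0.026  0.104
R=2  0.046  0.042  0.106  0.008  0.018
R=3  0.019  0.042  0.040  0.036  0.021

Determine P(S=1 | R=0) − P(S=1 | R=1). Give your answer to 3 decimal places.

-0.010

P(R=0) = 0.045 + 0.098 + 0.105 + 0.089 + 0.011 = 0.348; P(S=1 | R=0) = 0.098/0.348 = 0.2816.
P(R=1) = 0.007 + 0.080 + 0.057 + 0.026 + 0.104 = 0.274; P(S=1 | R=1) = 0.080/0.274 = 0.2920.
Difference = -0.010.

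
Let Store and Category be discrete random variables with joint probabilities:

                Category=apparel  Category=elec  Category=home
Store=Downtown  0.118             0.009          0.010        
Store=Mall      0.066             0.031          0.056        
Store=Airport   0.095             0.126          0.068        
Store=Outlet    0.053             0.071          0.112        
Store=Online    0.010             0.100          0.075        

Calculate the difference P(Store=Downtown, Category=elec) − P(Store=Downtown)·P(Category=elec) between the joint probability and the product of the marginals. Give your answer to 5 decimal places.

-0.03717

P(Store=Downtown) = 0.118 + 0.009 + 0.010 = 0.137.
P(Category=elec) = 0.009 + 0.031 + 0.126 + 0.071 + 0.100 = 0.337.
P(Store=Downtown, Category=elec) − P(Store=Downtown)P(Category=elec) = 0.009 − 0.137×0.337 = -0.03717.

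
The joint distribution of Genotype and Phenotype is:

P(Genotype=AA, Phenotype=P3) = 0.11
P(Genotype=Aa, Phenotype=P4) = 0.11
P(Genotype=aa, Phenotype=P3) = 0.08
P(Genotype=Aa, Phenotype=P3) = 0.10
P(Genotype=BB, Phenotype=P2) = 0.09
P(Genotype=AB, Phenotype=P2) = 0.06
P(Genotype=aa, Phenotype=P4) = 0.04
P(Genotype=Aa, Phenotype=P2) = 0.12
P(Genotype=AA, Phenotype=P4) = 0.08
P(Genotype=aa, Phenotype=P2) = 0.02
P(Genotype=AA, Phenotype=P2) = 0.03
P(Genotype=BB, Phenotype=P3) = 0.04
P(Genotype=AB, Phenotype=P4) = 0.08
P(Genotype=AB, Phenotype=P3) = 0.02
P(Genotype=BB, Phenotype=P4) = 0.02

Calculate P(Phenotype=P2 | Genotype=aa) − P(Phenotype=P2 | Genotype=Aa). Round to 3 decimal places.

-0.221

P(Genotype=aa) = 0.02 + 0.08 + 0.04 = 0.14; P(Phenotype=P2 | Genotype=aa) = 0.02/0.14 = 0.1429.
P(Genotype=Aa) = 0.12 + 0.10 + 0.11 = 0.33; P(Phenotype=P2 | Genotype=Aa) = 0.12/0.33 = 0.3636.
Difference = -0.221.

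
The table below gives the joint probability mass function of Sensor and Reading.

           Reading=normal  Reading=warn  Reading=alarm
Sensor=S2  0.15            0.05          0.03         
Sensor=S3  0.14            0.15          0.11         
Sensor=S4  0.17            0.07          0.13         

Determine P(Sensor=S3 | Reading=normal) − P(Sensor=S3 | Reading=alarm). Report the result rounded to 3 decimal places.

P(Reading=normal) = 0.15 + 0.14 + 0.17 = 0.46; P(Sensor=S3 | Reading=normal) = 0.14/0.46 = 0.3043.
P(Reading=alarm) = 0.03 + 0.11 + 0.13 = 0.27; P(Sensor=S3 | Reading=alarm) = 0.11/0.27 = 0.4074.
Difference = -0.103.

-0.103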